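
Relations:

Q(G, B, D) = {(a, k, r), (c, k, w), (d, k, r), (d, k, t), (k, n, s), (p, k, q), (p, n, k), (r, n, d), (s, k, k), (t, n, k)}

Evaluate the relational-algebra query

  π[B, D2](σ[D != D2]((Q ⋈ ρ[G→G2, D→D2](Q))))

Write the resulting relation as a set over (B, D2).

{(k, k), (k, q), (k, r), (k, t), (k, w), (n, d), (n, k), (n, s)}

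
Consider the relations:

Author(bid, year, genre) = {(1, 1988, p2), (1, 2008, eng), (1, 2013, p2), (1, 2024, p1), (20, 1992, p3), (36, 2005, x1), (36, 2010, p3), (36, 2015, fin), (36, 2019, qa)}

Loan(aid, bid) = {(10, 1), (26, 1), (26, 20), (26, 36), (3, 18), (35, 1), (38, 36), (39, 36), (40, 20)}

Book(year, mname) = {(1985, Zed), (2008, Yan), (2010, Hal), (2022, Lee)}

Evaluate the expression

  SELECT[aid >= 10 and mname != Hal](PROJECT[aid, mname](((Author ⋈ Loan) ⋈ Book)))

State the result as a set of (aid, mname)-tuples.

Author ⋈ Loan (natural join on bid): {(1, 1988, p2, 10), (1, 1988, p2, 26), (1, 1988, p2, 35), (1, 2008, eng, 10), (1, 2008, eng, 26), (1, 2008, eng, 35), (1, 2013, p2, 10), (1, 2013, p2, 26), (1, 2013, p2, 35), (1, 2024, p1, 10), (1, 2024, p1, 26), (1, 2024, p1, 35), (20, 1992, p3, 26), (20, 1992, p3, 40), (36, 2005, x1, 26), (36, 2005, x1, 38), (36, 2005, x1, 39), (36, 2010, p3, 26), (36, 2010, p3, 38), (36, 2010, p3, 39), (36, 2015, fin, 26), (36, 2015, fin, 38), (36, 2015, fin, 39), (36, 2019, qa, 26), (36, 2019, qa, 38), (36, 2019, qa, 39)}
(Author ⋈ Loan) ⋈ Book (natural join on year): {(1, 2008, eng, 10, Yan), (1, 2008, eng, 26, Yan), (1, 2008, eng, 35, Yan), (36, 2010, p3, 26, Hal), (36, 2010, p3, 38, Hal), (36, 2010, p3, 39, Hal)}
π[aid, mname]: project onto (aid, mname) → {(10, Yan), (26, Hal), (26, Yan), (35, Yan), (38, Hal), (39, Hal)}
Filtering on aid >= 10 and mname != Hal leaves {(10, Yan), (26, Yan), (35, Yan)}.

{(10, Yan), (26, Yan), (35, Yan)}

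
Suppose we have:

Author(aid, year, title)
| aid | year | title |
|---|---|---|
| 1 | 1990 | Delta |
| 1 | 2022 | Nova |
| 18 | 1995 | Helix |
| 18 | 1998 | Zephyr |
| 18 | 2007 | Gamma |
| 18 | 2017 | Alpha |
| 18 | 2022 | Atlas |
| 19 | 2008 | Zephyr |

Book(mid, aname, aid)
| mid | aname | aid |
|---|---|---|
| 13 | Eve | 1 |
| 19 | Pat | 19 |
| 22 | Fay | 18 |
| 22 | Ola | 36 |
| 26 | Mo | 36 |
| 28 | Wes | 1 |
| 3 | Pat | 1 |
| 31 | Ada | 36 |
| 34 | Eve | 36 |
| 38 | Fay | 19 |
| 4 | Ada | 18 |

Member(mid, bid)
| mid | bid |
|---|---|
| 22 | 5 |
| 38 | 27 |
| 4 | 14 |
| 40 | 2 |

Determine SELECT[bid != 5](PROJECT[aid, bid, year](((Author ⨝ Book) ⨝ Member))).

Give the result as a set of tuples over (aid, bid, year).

Natural join on aid: {(1, 1990, Delta, 13, Eve), (1, 1990, Delta, 28, Wes), (1, 1990, Delta, 3, Pat), (1, 2022, Nova, 13, Eve), (1, 2022, Nova, 28, Wes), (1, 2022, Nova, 3, Pat), (18, 1995, Helix, 22, Fay), (18, 1995, Helix, 4, Ada), (18, 1998, Zephyr, 22, Fay), (18, 1998, Zephyr, 4, Ada), (18, 2007, Gamma, 22, Fay), (18, 2007, Gamma, 4, Ada), (18, 2017, Alpha, 22, Fay), (18, 2017, Alpha, 4, Ada), (18, 2022, Atlas, 22, Fay), (18, 2022, Atlas, 4, Ada), (19, 2008, Zephyr, 19, Pat), (19, 2008, Zephyr, 38, Fay)}
Natural join on mid: {(18, 1995, Helix, 22, Fay, 5), (18, 1995, Helix, 4, Ada, 14), (18, 1998, Zephyr, 22, Fay, 5), (18, 1998, Zephyr, 4, Ada, 14), (18, 2007, Gamma, 22, Fay, 5), (18, 2007, Gamma, 4, Ada, 14), (18, 2017, Alpha, 22, Fay, 5), (18, 2017, Alpha, 4, Ada, 14), (18, 2022, Atlas, 22, Fay, 5), (18, 2022, Atlas, 4, Ada, 14), (19, 2008, Zephyr, 38, Fay, 27)}
π[aid, bid, year]: project onto (aid, bid, year) → {(18, 14, 1995), (18, 14, 1998), (18, 14, 2007), (18, 14, 2017), (18, 14, 2022), (18, 5, 1995), (18, 5, 1998), (18, 5, 2007), (18, 5, 2017), (18, 5, 2022), (19, 27, 2008)}
Apply σ_{bid != 5}; surviving tuples: {(18, 14, 1995), (18, 14, 1998), (18, 14, 2007), (18, 14, 2017), (18, 14, 2022), (19, 27, 2008)}

{(18, 14, 1995), (18, 14, 1998), (18, 14, 2007), (18, 14, 2017), (18, 14, 2022), (19, 27, 2008)}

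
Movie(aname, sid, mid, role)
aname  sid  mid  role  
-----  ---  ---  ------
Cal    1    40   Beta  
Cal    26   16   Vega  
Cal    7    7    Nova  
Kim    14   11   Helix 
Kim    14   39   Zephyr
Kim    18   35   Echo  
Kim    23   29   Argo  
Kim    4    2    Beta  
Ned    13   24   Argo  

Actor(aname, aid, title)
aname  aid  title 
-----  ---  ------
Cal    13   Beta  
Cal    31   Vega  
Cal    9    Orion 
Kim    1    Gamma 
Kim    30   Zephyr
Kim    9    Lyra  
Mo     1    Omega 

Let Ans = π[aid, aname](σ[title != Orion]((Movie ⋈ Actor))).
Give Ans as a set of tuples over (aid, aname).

Joining Movie and Actor on aname yields {(Cal, 1, 40, Beta, 13, Beta), (Cal, 1, 40, Beta, 31, Vega), (Cal, 1, 40, Beta, 9, Orion), (Cal, 26, 16, Vega, 13, Beta), (Cal, 26, 16, Vega, 31, Vega), (Cal, 26, 16, Vega, 9, Orion), (Cal, 7, 7, Nova, 13, Beta), (Cal, 7, 7, Nova, 31, Vega), (Cal, 7, 7, Nova, 9, Orion), (Kim, 14, 11, Helix, 1, Gamma), (Kim, 14, 11, Helix, 30, Zephyr), (Kim, 14, 11, Helix, 9, Lyra), (Kim, 14, 39, Zephyr, 1, Gamma), (Kim, 14, 39, Zephyr, 30, Zephyr), (Kim, 14, 39, Zephyr, 9, Lyra), (Kim, 18, 35, Echo, 1, Gamma), (Kim, 18, 35, Echo, 30, Zephyr), (Kim, 18, 35, Echo, 9, Lyra), (Kim, 23, 29, Argo, 1, Gamma), (Kim, 23, 29, Argo, 30, Zephyr), (Kim, 23, 29, Argo, 9, Lyra), (Kim, 4, 2, Beta, 1, Gamma), (Kim, 4, 2, Beta, 30, Zephyr), (Kim, 4, 2, Beta, 9, Lyra)}.
Selection title != Orion: {(Cal, 1, 40, Beta, 13, Beta), (Cal, 1, 40, Beta, 31, Vega), (Cal, 26, 16, Vega, 13, Beta), (Cal, 26, 16, Vega, 31, Vega), (Cal, 7, 7, Nova, 13, Beta), (Cal, 7, 7, Nova, 31, Vega), (Kim, 14, 11, Helix, 1, Gamma), (Kim, 14, 11, Helix, 30, Zephyr), (Kim, 14, 11, Helix, 9, Lyra), (Kim, 14, 39, Zephyr, 1, Gamma), (Kim, 14, 39, Zephyr, 30, Zephyr), (Kim, 14, 39, Zephyr, 9, Lyra), (Kim, 18, 35, Echo, 1, Gamma), (Kim, 18, 35, Echo, 30, Zephyr), (Kim, 18, 35, Echo, 9, Lyra), (Kim, 23, 29, Argo, 1, Gamma), (Kim, 23, 29, Argo, 30, Zephyr), (Kim, 23, 29, Argo, 9, Lyra), (Kim, 4, 2, Beta, 1, Gamma), (Kim, 4, 2, Beta, 30, Zephyr), (Kim, 4, 2, Beta, 9, Lyra)}
Projecting to aid, aname (16 duplicate(s) eliminated): {(1, Kim), (13, Cal), (30, Kim), (31, Cal), (9, Kim)}

{(1, Kim), (13, Cal), (30, Kim), (31, Cal), (9, Kim)}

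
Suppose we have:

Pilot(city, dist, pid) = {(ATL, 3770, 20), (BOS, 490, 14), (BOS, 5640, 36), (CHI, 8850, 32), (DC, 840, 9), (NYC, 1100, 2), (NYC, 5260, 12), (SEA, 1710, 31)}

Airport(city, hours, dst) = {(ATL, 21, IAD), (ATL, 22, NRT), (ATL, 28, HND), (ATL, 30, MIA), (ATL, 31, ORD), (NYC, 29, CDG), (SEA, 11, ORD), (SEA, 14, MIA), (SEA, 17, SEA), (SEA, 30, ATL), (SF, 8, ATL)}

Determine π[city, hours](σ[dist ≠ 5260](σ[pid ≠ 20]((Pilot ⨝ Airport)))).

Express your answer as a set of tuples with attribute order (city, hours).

Natural join on city: {(ATL, 3770, 20, 21, IAD), (ATL, 3770, 20, 22, NRT), (ATL, 3770, 20, 28, HND), (ATL, 3770, 20, 30, MIA), (ATL, 3770, 20, 31, ORD), (NYC, 1100, 2, 29, CDG), (NYC, 5260, 12, 29, CDG), (SEA, 1710, 31, 11, ORD), (SEA, 1710, 31, 14, MIA), (SEA, 1710, 31, 17, SEA), (SEA, 1710, 31, 30, ATL)}
Selection pid ≠ 20: {(NYC, 1100, 2, 29, CDG), (NYC, 5260, 12, 29, CDG), (SEA, 1710, 31, 11, ORD), (SEA, 1710, 31, 14, MIA), (SEA, 1710, 31, 17, SEA), (SEA, 1710, 31, 30, ATL)}
Selection dist ≠ 5260: {(NYC, 1100, 2, 29, CDG), (SEA, 1710, 31, 11, ORD), (SEA, 1710, 31, 14, MIA), (SEA, 1710, 31, 17, SEA), (SEA, 1710, 31, 30, ATL)}
π[city, hours]: project onto (city, hours) → {(NYC, 29), (SEA, 11), (SEA, 14), (SEA, 17), (SEA, 30)}

{(NYC, 29), (SEA, 11), (SEA, 14), (SEA, 17), (SEA, 30)}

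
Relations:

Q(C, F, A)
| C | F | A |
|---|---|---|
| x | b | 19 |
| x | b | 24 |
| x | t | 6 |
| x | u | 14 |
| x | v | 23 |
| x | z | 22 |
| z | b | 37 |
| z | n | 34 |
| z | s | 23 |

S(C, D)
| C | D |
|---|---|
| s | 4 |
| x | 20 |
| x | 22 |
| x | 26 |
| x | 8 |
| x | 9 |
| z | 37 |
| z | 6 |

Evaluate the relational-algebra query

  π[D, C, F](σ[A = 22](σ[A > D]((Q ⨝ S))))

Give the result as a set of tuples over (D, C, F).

Q ⋈ S (natural join on C): {(x, b, 19, 20), (x, b, 19, 22), (x, b, 19, 26), (x, b, 19, 8), (x, b, 19, 9), (x, b, 24, 20), (x, b, 24, 22), (x, b, 24, 26), (x, b, 24, 8), (x, b, 24, 9), (x, t, 6, 20), (x, t, 6, 22), (x, t, 6, 26), (x, t, 6, 8), (x, t, 6, 9), (x, u, 14, 20), (x, u, 14, 22), (x, u, 14, 26), (x, u, 14, 8), (x, u, 14, 9), (x, v, 23, 20), (x, v, 23, 22), (x, v, 23, 26), (x, v, 23, 8), (x, v, 23, 9), (x, z, 22, 20), (x, z, 22, 22), (x, z, 22, 26), (x, z, 22, 8), (x, z, 22, 9), (z, b, 37, 37), (z, b, 37, 6), (z, n, 34, 37), (z, n, 34, 6), (z, s, 23, 37), (z, s, 23, 6)}
σ[A > D]: keep tuples satisfying A > D → {(x, b, 19, 8), (x, b, 19, 9), (x, b, 24, 20), (x, b, 24, 22), (x, b, 24, 8), (x, b, 24, 9), (x, u, 14, 8), (x, u, 14, 9), (x, v, 23, 20), (x, v, 23, 22), (x, v, 23, 8), (x, v, 23, 9), (x, z, 22, 20), (x, z, 22, 8), (x, z, 22, 9), (z, b, 37, 6), (z, n, 34, 6), (z, s, 23, 6)}
σ[A = 22]: keep tuples satisfying A = 22 → {(x, z, 22, 20), (x, z, 22, 8), (x, z, 22, 9)}
Keep only column(s) D, C, F: {(20, x, z), (8, x, z), (9, x, z)}

{(20, x, z), (8, x, z), (9, x, z)}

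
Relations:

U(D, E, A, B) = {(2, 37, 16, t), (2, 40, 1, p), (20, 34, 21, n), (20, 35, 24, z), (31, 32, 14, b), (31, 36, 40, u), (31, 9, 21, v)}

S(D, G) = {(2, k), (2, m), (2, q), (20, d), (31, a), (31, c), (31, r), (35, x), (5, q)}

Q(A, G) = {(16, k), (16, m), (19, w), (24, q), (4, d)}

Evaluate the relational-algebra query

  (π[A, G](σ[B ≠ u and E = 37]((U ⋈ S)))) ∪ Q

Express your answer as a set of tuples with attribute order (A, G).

{(16, k), (16, m), (16, q), (19, w), (24, q), (4, d)}

U ⋈ S (natural join on D): {(2, 37, 16, t, k), (2, 37, 16, t, m), (2, 37, 16, t, q), (2, 40, 1, p, k), (2, 40, 1, p, m), (2, 40, 1, p, q), (20, 34, 21, n, d), (20, 35, 24, z, d), (31, 32, 14, b, a), (31, 32, 14, b, c), (31, 32, 14, b, r), (31, 36, 40, u, a), (31, 36, 40, u, c), (31, 36, 40, u, r), (31, 9, 21, v, a), (31, 9, 21, v, c), (31, 9, 21, v, r)}
Selection B ≠ u and E = 37: {(2, 37, 16, t, k), (2, 37, 16, t, m), (2, 37, 16, t, q)}
π_{A, G} gives {(16, k), (16, m), (16, q)}.
Set union of the two operands is {(16, k), (16, m), (16, q), (19, w), (24, q), (4, d)}.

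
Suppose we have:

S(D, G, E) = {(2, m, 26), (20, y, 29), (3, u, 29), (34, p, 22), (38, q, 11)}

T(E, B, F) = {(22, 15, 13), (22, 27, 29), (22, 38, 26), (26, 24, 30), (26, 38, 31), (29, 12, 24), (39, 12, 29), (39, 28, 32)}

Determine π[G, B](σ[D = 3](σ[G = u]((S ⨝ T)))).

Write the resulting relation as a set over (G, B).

Joining S and T on E yields {(2, m, 26, 24, 30), (2, m, 26, 38, 31), (20, y, 29, 12, 24), (3, u, 29, 12, 24), (34, p, 22, 15, 13), (34, p, 22, 27, 29), (34, p, 22, 38, 26)}.
Selection G = u: {(3, u, 29, 12, 24)}
Selection D = 3: {(3, u, 29, 12, 24)}
π[G, B]: project onto (G, B) → {(u, 12)}

{(u, 12)}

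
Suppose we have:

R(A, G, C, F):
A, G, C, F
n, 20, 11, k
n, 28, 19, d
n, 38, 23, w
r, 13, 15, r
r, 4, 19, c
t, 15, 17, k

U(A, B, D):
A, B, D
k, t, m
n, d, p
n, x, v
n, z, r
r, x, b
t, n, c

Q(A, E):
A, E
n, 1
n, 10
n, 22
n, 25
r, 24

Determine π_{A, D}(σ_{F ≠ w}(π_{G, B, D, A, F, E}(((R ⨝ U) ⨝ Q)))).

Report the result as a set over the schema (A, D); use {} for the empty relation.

{(n, p), (n, r), (n, v), (r, b)}

Joining R and U on A yields {(n, 20, 11, k, d, p), (n, 20, 11, k, x, v), (n, 20, 11, k, z, r), (n, 28, 19, d, d, p), (n, 28, 19, d, x, v), (n, 28, 19, d, z, r), (n, 38, 23, w, d, p), (n, 38, 23, w, x, v), (n, 38, 23, w, z, r), (r, 13, 15, r, x, b), (r, 4, 19, c, x, b), (t, 15, 17, k, n, c)}.
Joining (R ⨝ U) and Q on A yields {(n, 20, 11, k, d, p, 1), (n, 20, 11, k, d, p, 10), (n, 20, 11, k, d, p, 22), (n, 20, 11, k, d, p, 25), (n, 20, 11, k, x, v, 1), (n, 20, 11, k, x, v, 10), (n, 20, 11, k, x, v, 22), (n, 20, 11, k, x, v, 25), (n, 20, 11, k, z, r, 1), (n, 20, 11, k, z, r, 10), (n, 20, 11, k, z, r, 22), (n, 20, 11, k, z, r, 25), (n, 28, 19, d, d, p, 1), (n, 28, 19, d, d, p, 10), (n, 28, 19, d, d, p, 22), (n, 28, 19, d, d, p, 25), (n, 28, 19, d, x, v, 1), (n, 28, 19, d, x, v, 10), (n, 28, 19, d, x, v, 22), (n, 28, 19, d, x, v, 25), (n, 28, 19, d, z, r, 1), (n, 28, 19, d, z, r, 10), (n, 28, 19, d, z, r, 22), (n, 28, 19, d, z, r, 25), (n, 38, 23, w, d, p, 1), (n, 38, 23, w, d, p, 10), (n, 38, 23, w, d, p, 22), (n, 38, 23, w, d, p, 25), (n, 38, 23, w, x, v, 1), (n, 38, 23, w, x, v, 10), (n, 38, 23, w, x, v, 22), (n, 38, 23, w, x, v, 25), (n, 38, 23, w, z, r, 1), (n, 38, 23, w, z, r, 10), (n, 38, 23, w, z, r, 22), (n, 38, 23, w, z, r, 25), (r, 13, 15, r, x, b, 24), (r, 4, 19, c, x, b, 24)}.
Keep only column(s) G, B, D, A, F, E: {(13, x, b, r, r, 24), (20, d, p, n, k, 1), (20, d, p, n, k, 10), (20, d, p, n, k, 22), (20, d, p, n, k, 25), (20, x, v, n, k, 1), (20, x, v, n, k, 10), (20, x, v, n, k, 22), (20, x, v, n, k, 25), (20, z, r, n, k, 1), (20, z, r, n, k, 10), (20, z, r, n, k, 22), (20, z, r, n, k, 25), (28, d, p, n, d, 1), (28, d, p, n, d, 10), (28, d, p, n, d, 22), (28, d, p, n, d, 25), (28, x, v, n, d, 1), (28, x, v, n, d, 10), (28, x, v, n, d, 22), (28, x, v, n, d, 25), (28, z, r, n, d, 1), (28, z, r, n, d, 10), (28, z, r, n, d, 22), (28, z, r, n, d, 25), (38, d, p, n, w, 1), (38, d, p, n, w, 10), (38, d, p, n, w, 22), (38, d, p, n, w, 25), (38, x, v, n, w, 1), (38, x, v, n, w, 10), (38, x, v, n, w, 22), (38, x, v, n, w, 25), (38, z, r, n, w, 1), (38, z, r, n, w, 10), (38, z, r, n, w, 22), (38, z, r, n, w, 25), (4, x, b, r, c, 24)}
σ[F ≠ w]: keep tuples satisfying F ≠ w → {(13, x, b, r, r, 24), (20, d, p, n, k, 1), (20, d, p, n, k, 10), (20, d, p, n, k, 22), (20, d, p, n, k, 25), (20, x, v, n, k, 1), (20, x, v, n, k, 10), (20, x, v, n, k, 22), (20, x, v, n, k, 25), (20, z, r, n, k, 1), (20, z, r, n, k, 10), (20, z, r, n, k, 22), (20, z, r, n, k, 25), (28, d, p, n, d, 1), (28, d, p, n, d, 10), (28, d, p, n, d, 22), (28, d, p, n, d, 25), (28, x, v, n, d, 1), (28, x, v, n, d, 10), (28, x, v, n, d, 22), (28, x, v, n, d, 25), (28, z, r, n, d, 1), (28, z, r, n, d, 10), (28, z, r, n, d, 22), (28, z, r, n, d, 25), (4, x, b, r, c, 24)}
Keep only column(s) A, D (22 duplicate(s) eliminated): {(n, p), (n, r), (n, v), (r, b)}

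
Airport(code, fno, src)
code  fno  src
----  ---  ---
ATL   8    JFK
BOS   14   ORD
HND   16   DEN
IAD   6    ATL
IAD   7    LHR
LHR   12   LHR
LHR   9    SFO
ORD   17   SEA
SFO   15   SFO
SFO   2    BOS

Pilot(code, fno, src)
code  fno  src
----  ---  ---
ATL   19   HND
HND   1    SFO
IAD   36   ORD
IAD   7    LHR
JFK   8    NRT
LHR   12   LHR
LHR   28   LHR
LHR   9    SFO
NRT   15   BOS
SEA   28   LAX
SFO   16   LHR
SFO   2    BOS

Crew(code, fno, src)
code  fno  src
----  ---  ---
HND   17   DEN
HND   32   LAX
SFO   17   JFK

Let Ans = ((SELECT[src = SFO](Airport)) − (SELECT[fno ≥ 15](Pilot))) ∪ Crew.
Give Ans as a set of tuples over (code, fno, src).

Apply σ_{src = SFO}; surviving tuples: {(LHR, 9, SFO), (SFO, 15, SFO)}
Apply σ_{fno ≥ 15}; surviving tuples: {(ATL, 19, HND), (IAD, 36, ORD), (LHR, 28, LHR), (NRT, 15, BOS), (SEA, 28, LAX), (SFO, 16, LHR)}
Set difference of the two operands is {(LHR, 9, SFO), (SFO, 15, SFO)}.
Set union of the two operands is {(HND, 17, DEN), (HND, 32, LAX), (LHR, 9, SFO), (SFO, 15, SFO), (SFO, 17, JFK)}.

{(HND, 17, DEN), (HND, 32, LAX), (LHR, 9, SFO), (SFO, 15, SFO), (SFO, 17, JFK)}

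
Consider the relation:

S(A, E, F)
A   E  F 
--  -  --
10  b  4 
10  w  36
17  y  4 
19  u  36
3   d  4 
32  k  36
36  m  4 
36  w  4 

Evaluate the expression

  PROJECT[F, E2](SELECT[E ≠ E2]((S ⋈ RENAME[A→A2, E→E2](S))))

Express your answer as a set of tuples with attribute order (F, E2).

ρ[A→A2, E→E2]: schema becomes (A2, E2, F); tuples unchanged.
Natural join on F: {(10, b, 4, 10, b), (10, b, 4, 17, y), (10, b, 4, 3, d), (10, b, 4, 36, m), (10, b, 4, 36, w), (10, w, 36, 10, w), (10, w, 36, 19, u), (10, w, 36, 32, k), (17, y, 4, 10, b), (17, y, 4, 17, y), (17, y, 4, 3, d), (17, y, 4, 36, m), (17, y, 4, 36, w), (19, u, 36, 10, w), (19, u, 36, 19, u), (19, u, 36, 32, k), (3, d, 4, 10, b), (3, d, 4, 17, y), (3, d, 4, 3, d), (3, d, 4, 36, m), (3, d, 4, 36, w), (32, k, 36, 10, w), (32, k, 36, 19, u), (32, k, 36, 32, k), (36, m, 4, 10, b), (36, m, 4, 17, y), (36, m, 4, 3, d), (36, m, 4, 36, m), (36, m, 4, 36, w), (36, w, 4, 10, b), (36, w, 4, 17, y), (36, w, 4, 3, d), (36, w, 4, 36, m), (36, w, 4, 36, w)}
σ[E ≠ E2]: keep tuples satisfying E ≠ E2 → {(10, b, 4, 17, y), (10, b, 4, 3, d), (10, b, 4, 36, m), (10, b, 4, 36, w), (10, w, 36, 19, u), (10, w, 36, 32, k), (17, y, 4, 10, b), (17, y, 4, 3, d), (17, y, 4, 36, m), (17, y, 4, 36, w), (19, u, 36, 10, w), (19, u, 36, 32, k), (3, d, 4, 10, b), (3, d, 4, 17, y), (3, d, 4, 36, m), (3, d, 4, 36, w), (32, k, 36, 10, w), (32, k, 36, 19, u), (36, m, 4, 10, b), (36, m, 4, 17, y), (36, m, 4, 3, d), (36, m, 4, 36, w), (36, w, 4, 10, b), (36, w, 4, 17, y), (36, w, 4, 3, d), (36, w, 4, 36, m)}
Keep only column(s) F, E2 (18 duplicate(s) eliminated): {(36, k), (36, u), (36, w), (4, b), (4, d), (4, m), (4, w), (4, y)}

{(36, k), (36, u), (36, w), (4, b), (4, d), (4, m), (4, w), (4, y)}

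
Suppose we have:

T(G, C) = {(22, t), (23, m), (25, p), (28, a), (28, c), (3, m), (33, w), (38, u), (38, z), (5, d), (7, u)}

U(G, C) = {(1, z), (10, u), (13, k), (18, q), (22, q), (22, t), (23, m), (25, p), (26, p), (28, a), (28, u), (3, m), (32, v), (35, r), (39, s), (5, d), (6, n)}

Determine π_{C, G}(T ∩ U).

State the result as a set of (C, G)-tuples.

{(a, 28), (d, 5), (m, 23), (m, 3), (p, 25), (t, 22)}

Taking the intersection: {(22, t), (23, m), (25, p), (28, a), (3, m), (5, d)}
π_{C, G} gives {(a, 28), (d, 5), (m, 23), (m, 3), (p, 25), (t, 22)}.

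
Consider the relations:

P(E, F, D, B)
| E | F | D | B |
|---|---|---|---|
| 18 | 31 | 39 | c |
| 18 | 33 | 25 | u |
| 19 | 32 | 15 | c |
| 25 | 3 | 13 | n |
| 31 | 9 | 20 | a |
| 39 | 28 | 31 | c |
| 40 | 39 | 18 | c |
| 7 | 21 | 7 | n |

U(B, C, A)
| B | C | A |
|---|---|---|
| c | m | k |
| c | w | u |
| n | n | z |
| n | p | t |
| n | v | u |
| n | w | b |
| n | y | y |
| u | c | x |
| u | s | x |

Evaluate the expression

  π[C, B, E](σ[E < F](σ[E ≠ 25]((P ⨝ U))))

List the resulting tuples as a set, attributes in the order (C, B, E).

P ⋈ U (natural join on B): {(18, 31, 39, c, m, k), (18, 31, 39, c, w, u), (18, 33, 25, u, c, x), (18, 33, 25, u, s, x), (19, 32, 15, c, m, k), (19, 32, 15, c, w, u), (25, 3, 13, n, n, z), (25, 3, 13, n, p, t), (25, 3, 13, n, v, u), (25, 3, 13, n, w, b), (25, 3, 13, n, y, y), (39, 28, 31, c, m, k), (39, 28, 31, c, w, u), (40, 39, 18, c, m, k), (40, 39, 18, c, w, u), (7, 21, 7, n, n, z), (7, 21, 7, n, p, t), (7, 21, 7, n, v, u), (7, 21, 7, n, w, b), (7, 21, 7, n, y, y)}
Selection E ≠ 25: {(18, 31, 39, c, m, k), (18, 31, 39, c, w, u), (18, 33, 25, u, c, x), (18, 33, 25, u, s, x), (19, 32, 15, c, m, k), (19, 32, 15, c, w, u), (39, 28, 31, c, m, k), (39, 28, 31, c, w, u), (40, 39, 18, c, m, k), (40, 39, 18, c, w, u), (7, 21, 7, n, n, z), (7, 21, 7, n, p, t), (7, 21, 7, n, v, u), (7, 21, 7, n, w, b), (7, 21, 7, n, y, y)}
Selection E < F: {(18, 31, 39, c, m, k), (18, 31, 39, c, w, u), (18, 33, 25, u, c, x), (18, 33, 25, u, s, x), (19, 32, 15, c, m, k), (19, 32, 15, c, w, u), (7, 21, 7, n, n, z), (7, 21, 7, n, p, t), (7, 21, 7, n, v, u), (7, 21, 7, n, w, b), (7, 21, 7, n, y, y)}
Projecting to C, B, E: {(c, u, 18), (m, c, 18), (m, c, 19), (n, n, 7), (p, n, 7), (s, u, 18), (v, n, 7), (w, c, 18), (w, c, 19), (w, n, 7), (y, n, 7)}

{(c, u, 18), (m, c, 18), (m, c, 19), (n, n, 7), (p, n, 7), (s, u, 18), (v, n, 7), (w, c, 18), (w, c, 19), (w, n, 7), (y, n, 7)}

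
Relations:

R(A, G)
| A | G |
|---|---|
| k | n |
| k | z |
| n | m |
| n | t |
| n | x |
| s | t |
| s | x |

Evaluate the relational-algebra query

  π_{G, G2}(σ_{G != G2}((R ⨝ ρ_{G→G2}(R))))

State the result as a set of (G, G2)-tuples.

ρ[G→G2]: schema becomes (A, G2); tuples unchanged.
R ⋈ ρ_{G→G2}(R) (natural join on A): {(k, n, n), (k, n, z), (k, z, n), (k, z, z), (n, m, m), (n, m, t), (n, m, x), (n, t, m), (n, t, t), (n, t, x), (n, x, m), (n, x, t), (n, x, x), (s, t, t), (s, t, x), (s, x, t), (s, x, x)}
Filtering on G != G2 leaves {(k, n, z), (k, z, n), (n, m, t), (n, m, x), (n, t, m), (n, t, x), (n, x, m), (n, x, t), (s, t, x), (s, x, t)}.
Projecting to G, G2 (2 duplicate(s) eliminated): {(m, t), (m, x), (n, z), (t, m), (t, x), (x, m), (x, t), (z, n)}

{(m, t), (m, x), (n, z), (t, m), (t, x), (x, m), (x, t), (z, n)}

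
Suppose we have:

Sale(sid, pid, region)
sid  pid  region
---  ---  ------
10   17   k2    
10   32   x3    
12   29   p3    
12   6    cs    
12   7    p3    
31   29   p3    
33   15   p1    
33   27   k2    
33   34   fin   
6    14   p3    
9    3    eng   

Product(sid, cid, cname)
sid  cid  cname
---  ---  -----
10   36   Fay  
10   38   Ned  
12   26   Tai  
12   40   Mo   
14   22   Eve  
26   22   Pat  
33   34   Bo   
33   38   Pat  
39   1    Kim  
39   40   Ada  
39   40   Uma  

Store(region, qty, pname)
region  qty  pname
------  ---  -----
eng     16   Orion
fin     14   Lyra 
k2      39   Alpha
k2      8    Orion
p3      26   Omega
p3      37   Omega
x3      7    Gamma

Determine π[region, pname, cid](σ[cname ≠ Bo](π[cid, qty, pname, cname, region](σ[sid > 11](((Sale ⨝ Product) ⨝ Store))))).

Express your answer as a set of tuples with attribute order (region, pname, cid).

Sale ⋈ Product (natural join on sid): {(10, 17, k2, 36, Fay), (10, 17, k2, 38, Ned), (10, 32, x3, 36, Fay), (10, 32, x3, 38, Ned), (12, 29, p3, 26, Tai), (12, 29, p3, 40, Mo), (12, 6, cs, 26, Tai), (12, 6, cs, 40, Mo), (12, 7, p3, 26, Tai), (12, 7, p3, 40, Mo), (33, 15, p1, 34, Bo), (33, 15, p1, 38, Pat), (33, 27, k2, 34, Bo), (33, 27, k2, 38, Pat), (33, 34, fin, 34, Bo), (33, 34, fin, 38, Pat)}
(Sale ⨝ Product) ⋈ Store (natural join on region): {(10, 17, k2, 36, Fay, 39, Alpha), (10, 17, k2, 36, Fay, 8, Orion), (10, 17, k2, 38, Ned, 39, Alpha), (10, 17, k2, 38, Ned, 8, Orion), (10, 32, x3, 36, Fay, 7, Gamma), (10, 32, x3, 38, Ned, 7, Gamma), (12, 29, p3, 26, Tai, 26, Omega), (12, 29, p3, 26, Tai, 37, Omega), (12, 29, p3, 40, Mo, 26, Omega), (12, 29, p3, 40, Mo, 37, Omega), (12, 7, p3, 26, Tai, 26, Omega), (12, 7, p3, 26, Tai, 37, Omega), (12, 7, p3, 40, Mo, 26, Omega), (12, 7, p3, 40, Mo, 37, Omega), (33, 27, k2, 34, Bo, 39, Alpha), (33, 27, k2, 34, Bo, 8, Orion), (33, 27, k2, 38, Pat, 39, Alpha), (33, 27, k2, 38, Pat, 8, Orion), (33, 34, fin, 34, Bo, 14, Lyra), (33, 34, fin, 38, Pat, 14, Lyra)}
σ[sid > 11]: keep tuples satisfying sid > 11 → {(12, 29, p3, 26, Tai, 26, Omega), (12, 29, p3, 26, Tai, 37, Omega), (12, 29, p3, 40, Mo, 26, Omega), (12, 29, p3, 40, Mo, 37, Omega), (12, 7, p3, 26, Tai, 26, Omega), (12, 7, p3, 26, Tai, 37, Omega), (12, 7, p3, 40, Mo, 26, Omega), (12, 7, p3, 40, Mo, 37, Omega), (33, 27, k2, 34, Bo, 39, Alpha), (33, 27, k2, 34, Bo, 8, Orion), (33, 27, k2, 38, Pat, 39, Alpha), (33, 27, k2, 38, Pat, 8, Orion), (33, 34, fin, 34, Bo, 14, Lyra), (33, 34, fin, 38, Pat, 14, Lyra)}
Keep only column(s) cid, qty, pname, cname, region (4 duplicate(s) eliminated): {(26, 26, Omega, Tai, p3), (26, 37, Omega, Tai, p3), (34, 14, Lyra, Bo, fin), (34, 39, Alpha, Bo, k2), (34, 8, Orion, Bo, k2), (38, 14, Lyra, Pat, fin), (38, 39, Alpha, Pat, k2), (38, 8, Orion, Pat, k2), (40, 26, Omega, Mo, p3), (40, 37, Omega, Mo, p3)}
σ[cname ≠ Bo]: keep tuples satisfying cname ≠ Bo → {(26, 26, Omega, Tai, p3), (26, 37, Omega, Tai, p3), (38, 14, Lyra, Pat, fin), (38, 39, Alpha, Pat, k2), (38, 8, Orion, Pat, k2), (40, 26, Omega, Mo, p3), (40, 37, Omega, Mo, p3)}
Keep only column(s) region, pname, cid (2 duplicate(s) eliminated): {(fin, Lyra, 38), (k2, Alpha, 38), (k2, Orion, 38), (p3, Omega, 26), (p3, Omega, 40)}

{(fin, Lyra, 38), (k2, Alpha, 38), (k2, Orion, 38), (p3, Omega, 26), (p3, Omega, 40)}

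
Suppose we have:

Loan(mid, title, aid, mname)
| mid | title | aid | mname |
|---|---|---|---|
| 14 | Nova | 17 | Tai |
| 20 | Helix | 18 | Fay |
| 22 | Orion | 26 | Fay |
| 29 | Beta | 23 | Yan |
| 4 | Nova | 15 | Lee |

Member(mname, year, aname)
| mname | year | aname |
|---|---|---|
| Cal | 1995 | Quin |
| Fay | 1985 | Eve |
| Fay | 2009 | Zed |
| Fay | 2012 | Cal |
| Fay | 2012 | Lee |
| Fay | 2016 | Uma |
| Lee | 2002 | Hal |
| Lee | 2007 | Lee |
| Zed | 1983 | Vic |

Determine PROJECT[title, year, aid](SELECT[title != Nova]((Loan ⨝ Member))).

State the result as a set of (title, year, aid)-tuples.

Joining Loan and Member on mname yields {(20, Helix, 18, Fay, 1985, Eve), (20, Helix, 18, Fay, 2009, Zed), (20, Helix, 18, Fay, 2012, Cal), (20, Helix, 18, Fay, 2012, Lee), (20, Helix, 18, Fay, 2016, Uma), (22, Orion, 26, Fay, 1985, Eve), (22, Orion, 26, Fay, 2009, Zed), (22, Orion, 26, Fay, 2012, Cal), (22, Orion, 26, Fay, 2012, Lee), (22, Orion, 26, Fay, 2016, Uma), (4, Nova, 15, Lee, 2002, Hal), (4, Nova, 15, Lee, 2007, Lee)}.
Selection title != Nova: {(20, Helix, 18, Fay, 1985, Eve), (20, Helix, 18, Fay, 2009, Zed), (20, Helix, 18, Fay, 2012, Cal), (20, Helix, 18, Fay, 2012, Lee), (20, Helix, 18, Fay, 2016, Uma), (22, Orion, 26, Fay, 1985, Eve), (22, Orion, 26, Fay, 2009, Zed), (22, Orion, 26, Fay, 2012, Cal), (22, Orion, 26, Fay, 2012, Lee), (22, Orion, 26, Fay, 2016, Uma)}
Keep only column(s) title, year, aid (2 duplicate(s) eliminated): {(Helix, 1985, 18), (Helix, 2009, 18), (Helix, 2012, 18), (Helix, 2016, 18), (Orion, 1985, 26), (Orion, 2009, 26), (Orion, 2012, 26), (Orion, 2016, 26)}

{(Helix, 1985, 18), (Helix, 2009, 18), (Helix, 2012, 18), (Helix, 2016, 18), (Orion, 1985, 26), (Orion, 2009, 26), (Orion, 2012, 26), (Orion, 2016, 26)}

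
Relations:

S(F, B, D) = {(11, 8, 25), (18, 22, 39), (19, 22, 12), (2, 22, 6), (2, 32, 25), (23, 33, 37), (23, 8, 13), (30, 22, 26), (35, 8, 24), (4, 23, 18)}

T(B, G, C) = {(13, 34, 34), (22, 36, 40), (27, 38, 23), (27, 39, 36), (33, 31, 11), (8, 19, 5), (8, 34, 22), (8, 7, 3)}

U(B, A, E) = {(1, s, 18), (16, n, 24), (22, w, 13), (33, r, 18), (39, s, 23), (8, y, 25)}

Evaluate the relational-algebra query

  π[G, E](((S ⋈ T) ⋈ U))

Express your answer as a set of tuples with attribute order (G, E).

{(19, 25), (31, 18), (34, 25), (36, 13), (7, 25)}

Joining S and T on B yields {(11, 8, 25, 19, 5), (11, 8, 25, 34, 22), (11, 8, 25, 7, 3), (18, 22, 39, 36, 40), (19, 22, 12, 36, 40), (2, 22, 6, 36, 40), (23, 33, 37, 31, 11), (23, 8, 13, 19, 5), (23, 8, 13, 34, 22), (23, 8, 13, 7, 3), (30, 22, 26, 36, 40), (35, 8, 24, 19, 5), (35, 8, 24, 34, 22), (35, 8, 24, 7, 3)}.
Joining (S ⋈ T) and U on B yields {(11, 8, 25, 19, 5, y, 25), (11, 8, 25, 34, 22, y, 25), (11, 8, 25, 7, 3, y, 25), (18, 22, 39, 36, 40, w, 13), (19, 22, 12, 36, 40, w, 13), (2, 22, 6, 36, 40, w, 13), (23, 33, 37, 31, 11, r, 18), (23, 8, 13, 19, 5, y, 25), (23, 8, 13, 34, 22, y, 25), (23, 8, 13, 7, 3, y, 25), (30, 22, 26, 36, 40, w, 13), (35, 8, 24, 19, 5, y, 25), (35, 8, 24, 34, 22, y, 25), (35, 8, 24, 7, 3, y, 25)}.
Keep only column(s) G, E (9 duplicate(s) eliminated): {(19, 25), (31, 18), (34, 25), (36, 13), (7, 25)}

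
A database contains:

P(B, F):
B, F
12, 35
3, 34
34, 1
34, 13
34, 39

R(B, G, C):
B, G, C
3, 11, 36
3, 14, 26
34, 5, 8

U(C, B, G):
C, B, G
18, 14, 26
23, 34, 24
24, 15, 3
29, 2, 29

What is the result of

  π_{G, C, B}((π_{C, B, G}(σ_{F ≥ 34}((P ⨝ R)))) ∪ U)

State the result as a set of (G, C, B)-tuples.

{(11, 36, 3), (14, 26, 3), (24, 23, 34), (26, 18, 14), (29, 29, 2), (3, 24, 15), (5, 8, 34)}

P ⋈ R (natural join on B): {(3, 34, 11, 36), (3, 34, 14, 26), (34, 1, 5, 8), (34, 13, 5, 8), (34, 39, 5, 8)}
Apply σ_{F ≥ 34}; surviving tuples: {(3, 34, 11, 36), (3, 34, 14, 26), (34, 39, 5, 8)}
Keep only column(s) C, B, G: {(26, 3, 14), (36, 3, 11), (8, 34, 5)}
Union: {(26, 3, 14), (36, 3, 11), (8, 34, 5)} with {(18, 14, 26), (23, 34, 24), (24, 15, 3), (29, 2, 29)} → {(18, 14, 26), (23, 34, 24), (24, 15, 3), (26, 3, 14), (29, 2, 29), (36, 3, 11), (8, 34, 5)}
Keep only column(s) G, C, B: {(11, 36, 3), (14, 26, 3), (24, 23, 34), (26, 18, 14), (29, 29, 2), (3, 24, 15), (5, 8, 34)}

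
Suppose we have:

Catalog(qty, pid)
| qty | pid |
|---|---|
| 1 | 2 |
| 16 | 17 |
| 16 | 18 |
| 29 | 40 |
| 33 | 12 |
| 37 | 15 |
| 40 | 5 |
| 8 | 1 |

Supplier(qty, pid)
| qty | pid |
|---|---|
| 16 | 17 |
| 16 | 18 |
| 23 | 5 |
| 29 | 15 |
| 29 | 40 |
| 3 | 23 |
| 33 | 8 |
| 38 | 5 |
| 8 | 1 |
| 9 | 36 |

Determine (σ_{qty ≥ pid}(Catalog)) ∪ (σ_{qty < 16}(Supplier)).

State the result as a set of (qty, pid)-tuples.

{(3, 23), (33, 12), (37, 15), (40, 5), (8, 1), (9, 36)}

Apply σ_{qty ≥ pid}; surviving tuples: {(33, 12), (37, 15), (40, 5), (8, 1)}
Apply σ_{qty < 16}; surviving tuples: {(3, 23), (8, 1), (9, 36)}
Set union of the two operands is {(3, 23), (33, 12), (37, 15), (40, 5), (8, 1), (9, 36)}.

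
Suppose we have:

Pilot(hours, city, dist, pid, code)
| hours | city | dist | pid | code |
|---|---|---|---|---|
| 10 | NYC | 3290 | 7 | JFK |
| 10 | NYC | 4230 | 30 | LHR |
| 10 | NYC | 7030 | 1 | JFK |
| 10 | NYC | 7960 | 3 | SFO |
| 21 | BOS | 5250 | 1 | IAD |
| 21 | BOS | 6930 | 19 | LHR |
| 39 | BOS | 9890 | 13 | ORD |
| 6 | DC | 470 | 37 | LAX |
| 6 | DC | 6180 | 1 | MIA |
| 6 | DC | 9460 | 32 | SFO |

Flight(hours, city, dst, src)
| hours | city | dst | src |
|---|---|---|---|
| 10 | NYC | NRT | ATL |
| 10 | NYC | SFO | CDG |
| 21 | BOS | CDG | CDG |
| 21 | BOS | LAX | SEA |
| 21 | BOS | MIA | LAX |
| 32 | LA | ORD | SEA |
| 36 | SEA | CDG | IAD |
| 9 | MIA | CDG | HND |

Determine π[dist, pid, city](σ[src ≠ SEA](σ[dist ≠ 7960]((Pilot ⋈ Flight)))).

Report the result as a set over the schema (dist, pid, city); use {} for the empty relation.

{(3290, 7, NYC), (4230, 30, NYC), (5250, 1, BOS), (6930, 19, BOS), (7030, 1, NYC)}

Pilot ⋈ Flight (natural join on hours, city): {(10, NYC, 3290, 7, JFK, NRT, ATL), (10, NYC, 3290, 7, JFK, SFO, CDG), (10, NYC, 4230, 30, LHR, NRT, ATL), (10, NYC, 4230, 30, LHR, SFO, CDG), (10, NYC, 7030, 1, JFK, NRT, ATL), (10, NYC, 7030, 1, JFK, SFO, CDG), (10, NYC, 7960, 3, SFO, NRT, ATL), (10, NYC, 7960, 3, SFO, SFO, CDG), (21, BOS, 5250, 1, IAD, CDG, CDG), (21, BOS, 5250, 1, IAD, LAX, SEA), (21, BOS, 5250, 1, IAD, MIA, LAX), (21, BOS, 6930, 19, LHR, CDG, CDG), (21, BOS, 6930, 19, LHR, LAX, SEA), (21, BOS, 6930, 19, LHR, MIA, LAX)}
Apply σ_{dist ≠ 7960}; surviving tuples: {(10, NYC, 3290, 7, JFK, NRT, ATL), (10, NYC, 3290, 7, JFK, SFO, CDG), (10, NYC, 4230, 30, LHR, NRT, ATL), (10, NYC, 4230, 30, LHR, SFO, CDG), (10, NYC, 7030, 1, JFK, NRT, ATL), (10, NYC, 7030, 1, JFK, SFO, CDG), (21, BOS, 5250, 1, IAD, CDG, CDG), (21, BOS, 5250, 1, IAD, LAX, SEA), (21, BOS, 5250, 1, IAD, MIA, LAX), (21, BOS, 6930, 19, LHR, CDG, CDG), (21, BOS, 6930, 19, LHR, LAX, SEA), (21, BOS, 6930, 19, LHR, MIA, LAX)}
Apply σ_{src ≠ SEA}; surviving tuples: {(10, NYC, 3290, 7, JFK, NRT, ATL), (10, NYC, 3290, 7, JFK, SFO, CDG), (10, NYC, 4230, 30, LHR, NRT, ATL), (10, NYC, 4230, 30, LHR, SFO, CDG), (10, NYC, 7030, 1, JFK, NRT, ATL), (10, NYC, 7030, 1, JFK, SFO, CDG), (21, BOS, 5250, 1, IAD, CDG, CDG), (21, BOS, 5250, 1, IAD, MIA, LAX), (21, BOS, 6930, 19, LHR, CDG, CDG), (21, BOS, 6930, 19, LHR, MIA, LAX)}
Projecting to dist, pid, city (5 duplicate(s) eliminated): {(3290, 7, NYC), (4230, 30, NYC), (5250, 1, BOS), (6930, 19, BOS), (7030, 1, NYC)}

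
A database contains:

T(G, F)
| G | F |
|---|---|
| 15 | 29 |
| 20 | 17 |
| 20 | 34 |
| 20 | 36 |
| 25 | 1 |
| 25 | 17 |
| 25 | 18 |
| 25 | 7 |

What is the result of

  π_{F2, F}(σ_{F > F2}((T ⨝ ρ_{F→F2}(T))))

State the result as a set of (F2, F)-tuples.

ρ[F→F2]: schema becomes (G, F2); tuples unchanged.
Natural join on G: {(15, 29, 29), (20, 17, 17), (20, 17, 34), (20, 17, 36), (20, 34, 17), (20, 34, 34), (20, 34, 36), (20, 36, 17), (20, 36, 34), (20, 36, 36), (25, 1, 1), (25, 1, 17), (25, 1, 18), (25, 1, 7), (25, 17, 1), (25, 17, 17), (25, 17, 18), (25, 17, 7), (25, 18, 1), (25, 18, 17), (25, 18, 18), (25, 18, 7), (25, 7, 1), (25, 7, 17), (25, 7, 18), (25, 7, 7)}
σ[F > F2]: keep tuples satisfying F > F2 → {(20, 34, 17), (20, 36, 17), (20, 36, 34), (25, 17, 1), (25, 17, 7), (25, 18, 1), (25, 18, 17), (25, 18, 7), (25, 7, 1)}
Projecting to F2, F: {(1, 17), (1, 18), (1, 7), (17, 18), (17, 34), (17, 36), (34, 36), (7, 17), (7, 18)}

{(1, 17), (1, 18), (1, 7), (17, 18), (17, 34), (17, 36), (34, 36), (7, 17), (7, 18)}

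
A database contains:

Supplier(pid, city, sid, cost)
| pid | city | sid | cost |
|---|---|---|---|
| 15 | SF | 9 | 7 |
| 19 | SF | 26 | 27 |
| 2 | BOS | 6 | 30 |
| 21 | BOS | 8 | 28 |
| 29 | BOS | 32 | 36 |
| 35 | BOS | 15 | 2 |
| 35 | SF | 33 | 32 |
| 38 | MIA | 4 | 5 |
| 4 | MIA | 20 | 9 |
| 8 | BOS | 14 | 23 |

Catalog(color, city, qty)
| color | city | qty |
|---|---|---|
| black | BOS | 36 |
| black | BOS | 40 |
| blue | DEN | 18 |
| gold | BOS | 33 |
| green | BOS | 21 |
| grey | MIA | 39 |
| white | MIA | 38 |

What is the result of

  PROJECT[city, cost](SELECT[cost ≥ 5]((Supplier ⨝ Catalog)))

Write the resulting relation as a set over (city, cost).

{(BOS, 23), (BOS, 28), (BOS, 30), (BOS, 36), (MIA, 5), (MIA, 9)}

Natural join on city: {(2, BOS, 6, 30, black, 36), (2, BOS, 6, 30, black, 40), (2, BOS, 6, 30, gold, 33), (2, BOS, 6, 30, green, 21), (21, BOS, 8, 28, black, 36), (21, BOS, 8, 28, black, 40), (21, BOS, 8, 28, gold, 33), (21, BOS, 8, 28, green, 21), (29, BOS, 32, 36, black, 36), (29, BOS, 32, 36, black, 40), (29, BOS, 32, 36, gold, 33), (29, BOS, 32, 36, green, 21), (35, BOS, 15, 2, black, 36), (35, BOS, 15, 2, black, 40), (35, BOS, 15, 2, gold, 33), (35, BOS, 15, 2, green, 21), (38, MIA, 4, 5, grey, 39), (38, MIA, 4, 5, white, 38), (4, MIA, 20, 9, grey, 39), (4, MIA, 20, 9, white, 38), (8, BOS, 14, 23, black, 36), (8, BOS, 14, 23, black, 40), (8, BOS, 14, 23, gold, 33), (8, BOS, 14, 23, green, 21)}
Selection cost ≥ 5: {(2, BOS, 6, 30, black, 36), (2, BOS, 6, 30, black, 40), (2, BOS, 6, 30, gold, 33), (2, BOS, 6, 30, green, 21), (21, BOS, 8, 28, black, 36), (21, BOS, 8, 28, black, 40), (21, BOS, 8, 28, gold, 33), (21, BOS, 8, 28, green, 21), (29, BOS, 32, 36, black, 36), (29, BOS, 32, 36, black, 40), (29, BOS, 32, 36, gold, 33), (29, BOS, 32, 36, green, 21), (38, MIA, 4, 5, grey, 39), (38, MIA, 4, 5, white, 38), (4, MIA, 20, 9, grey, 39), (4, MIA, 20, 9, white, 38), (8, BOS, 14, 23, black, 36), (8, BOS, 14, 23, black, 40), (8, BOS, 14, 23, gold, 33), (8, BOS, 14, 23, green, 21)}
π_{city, cost} gives {(BOS, 23), (BOS, 28), (BOS, 30), (BOS, 36), (MIA, 5), (MIA, 9)} (14 duplicate(s) eliminated).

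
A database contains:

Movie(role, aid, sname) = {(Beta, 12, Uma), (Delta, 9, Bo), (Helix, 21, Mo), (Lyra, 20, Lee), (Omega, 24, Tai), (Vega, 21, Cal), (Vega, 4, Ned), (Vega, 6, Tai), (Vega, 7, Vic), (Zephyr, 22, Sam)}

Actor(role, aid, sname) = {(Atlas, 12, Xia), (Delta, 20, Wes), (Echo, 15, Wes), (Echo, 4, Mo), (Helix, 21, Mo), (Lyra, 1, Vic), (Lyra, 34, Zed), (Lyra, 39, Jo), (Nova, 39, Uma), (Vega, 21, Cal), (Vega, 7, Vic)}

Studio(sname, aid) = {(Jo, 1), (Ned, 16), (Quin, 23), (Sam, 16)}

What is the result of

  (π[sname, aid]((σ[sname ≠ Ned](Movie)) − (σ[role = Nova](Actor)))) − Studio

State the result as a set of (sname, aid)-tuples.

{(Bo, 9), (Cal, 21), (Lee, 20), (Mo, 21), (Sam, 22), (Tai, 24), (Tai, 6), (Uma, 12), (Vic, 7)}

σ[sname ≠ Ned]: keep tuples satisfying sname ≠ Ned → {(Beta, 12, Uma), (Delta, 9, Bo), (Helix, 21, Mo), (Lyra, 20, Lee), (Omega, 24, Tai), (Vega, 21, Cal), (Vega, 6, Tai), (Vega, 7, Vic), (Zephyr, 22, Sam)}
σ[role = Nova]: keep tuples satisfying role = Nova → {(Nova, 39, Uma)}
Taking the difference: {(Beta, 12, Uma), (Delta, 9, Bo), (Helix, 21, Mo), (Lyra, 20, Lee), (Omega, 24, Tai), (Vega, 21, Cal), (Vega, 6, Tai), (Vega, 7, Vic), (Zephyr, 22, Sam)}
π_{sname, aid} gives {(Bo, 9), (Cal, 21), (Lee, 20), (Mo, 21), (Sam, 22), (Tai, 24), (Tai, 6), (Uma, 12), (Vic, 7)}.
Taking the difference: {(Bo, 9), (Cal, 21), (Lee, 20), (Mo, 21), (Sam, 22), (Tai, 24), (Tai, 6), (Uma, 12), (Vic, 7)}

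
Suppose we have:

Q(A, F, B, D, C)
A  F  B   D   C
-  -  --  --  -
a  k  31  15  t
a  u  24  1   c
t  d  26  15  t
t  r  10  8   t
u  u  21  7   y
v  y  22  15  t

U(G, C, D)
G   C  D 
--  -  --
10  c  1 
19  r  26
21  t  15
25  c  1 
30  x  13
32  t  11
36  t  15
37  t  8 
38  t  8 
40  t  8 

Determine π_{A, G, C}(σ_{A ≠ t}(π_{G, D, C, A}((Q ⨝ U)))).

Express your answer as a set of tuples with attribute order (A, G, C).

{(a, 10, c), (a, 21, t), (a, 25, c), (a, 36, t), (v, 21, t), (v, 36, t)}

Joining Q and U on D, C yields {(a, k, 31, 15, t, 21), (a, k, 31, 15, t, 36), (a, u, 24, 1, c, 10), (a, u, 24, 1, c, 25), (t, d, 26, 15, t, 21), (t, d, 26, 15, t, 36), (t, r, 10, 8, t, 37), (t, r, 10, 8, t, 38), (t, r, 10, 8, t, 40), (v, y, 22, 15, t, 21), (v, y, 22, 15, t, 36)}.
π_{G, D, C, A} gives {(10, 1, c, a), (21, 15, t, a), (21, 15, t, t), (21, 15, t, v), (25, 1, c, a), (36, 15, t, a), (36, 15, t, t), (36, 15, t, v), (37, 8, t, t), (38, 8, t, t), (40, 8, t, t)}.
Apply σ_{A ≠ t}; surviving tuples: {(10, 1, c, a), (21, 15, t, a), (21, 15, t, v), (25, 1, c, a), (36, 15, t, a), (36, 15, t, v)}
π_{A, G, C} gives {(a, 10, c), (a, 21, t), (a, 25, c), (a, 36, t), (v, 21, t), (v, 36, t)}.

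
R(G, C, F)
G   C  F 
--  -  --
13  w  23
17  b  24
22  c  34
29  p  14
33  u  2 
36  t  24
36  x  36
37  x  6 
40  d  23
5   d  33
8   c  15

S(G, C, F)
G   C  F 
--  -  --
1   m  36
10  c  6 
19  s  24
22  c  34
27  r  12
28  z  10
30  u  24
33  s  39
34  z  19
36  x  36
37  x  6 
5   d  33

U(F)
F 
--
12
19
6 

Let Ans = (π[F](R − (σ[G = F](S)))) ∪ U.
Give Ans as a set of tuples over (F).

Apply σ_{G = F}; surviving tuples: {(36, x, 36)}
Set difference of the two operands is {(13, w, 23), (17, b, 24), (22, c, 34), (29, p, 14), (33, u, 2), (36, t, 24), (37, x, 6), (40, d, 23), (5, d, 33), (8, c, 15)}.
π_{F} gives {14, 15, 2, 23, 24, 33, 34, 6} (2 duplicate(s) eliminated).
Set union of the two operands is {12, 14, 15, 19, 2, 23, 24, 33, 34, 6}.

{12, 14, 15, 19, 2, 23, 24, 33, 34, 6}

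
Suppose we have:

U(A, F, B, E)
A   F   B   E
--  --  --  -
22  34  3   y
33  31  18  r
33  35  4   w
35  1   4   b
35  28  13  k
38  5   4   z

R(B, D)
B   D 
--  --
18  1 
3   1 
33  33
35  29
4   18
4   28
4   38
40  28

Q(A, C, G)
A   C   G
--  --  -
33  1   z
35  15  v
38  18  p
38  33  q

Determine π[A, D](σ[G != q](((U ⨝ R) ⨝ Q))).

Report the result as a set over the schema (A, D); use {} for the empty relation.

Natural join on B: {(22, 34, 3, y, 1), (33, 31, 18, r, 1), (33, 35, 4, w, 18), (33, 35, 4, w, 28), (33, 35, 4, w, 38), (35, 1, 4, b, 18), (35, 1, 4, b, 28), (35, 1, 4, b, 38), (38, 5, 4, z, 18), (38, 5, 4, z, 28), (38, 5, 4, z, 38)}
Natural join on A: {(33, 31, 18, r, 1, 1, z), (33, 35, 4, w, 18, 1, z), (33, 35, 4, w, 28, 1, z), (33, 35, 4, w, 38, 1, z), (35, 1, 4, b, 18, 15, v), (35, 1, 4, b, 28, 15, v), (35, 1, 4, b, 38, 15, v), (38, 5, 4, z, 18, 18, p), (38, 5, 4, z, 18, 33, q), (38, 5, 4, z, 28, 18, p), (38, 5, 4, z, 28, 33, q), (38, 5, 4, z, 38, 18, p), (38, 5, 4, z, 38, 33, q)}
σ[G != q]: keep tuples satisfying G != q → {(33, 31, 18, r, 1, 1, z), (33, 35, 4, w, 18, 1, z), (33, 35, 4, w, 28, 1, z), (33, 35, 4, w, 38, 1, z), (35, 1, 4, b, 18, 15, v), (35, 1, 4, b, 28, 15, v), (35, 1, 4, b, 38, 15, v), (38, 5, 4, z, 18, 18, p), (38, 5, 4, z, 28, 18, p), (38, 5, 4, z, 38, 18, p)}
Projecting to A, D: {(33, 1), (33, 18), (33, 28), (33, 38), (35, 18), (35, 28), (35, 38), (38, 18), (38, 28), (38, 38)}

{(33, 1), (33, 18), (33, 28), (33, 38), (35, 18), (35, 28), (35, 38), (38, 18), (38, 28), (38, 38)}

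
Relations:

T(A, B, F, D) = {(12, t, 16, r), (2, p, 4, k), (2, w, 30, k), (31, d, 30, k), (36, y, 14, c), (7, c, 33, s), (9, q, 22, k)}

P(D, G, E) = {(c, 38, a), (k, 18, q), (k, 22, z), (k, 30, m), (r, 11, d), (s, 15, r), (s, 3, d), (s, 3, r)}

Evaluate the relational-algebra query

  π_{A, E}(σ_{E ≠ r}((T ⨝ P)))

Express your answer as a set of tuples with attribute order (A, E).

{(12, d), (2, m), (2, q), (2, z), (31, m), (31, q), (31, z), (36, a), (7, d), (9, m), (9, q), (9, z)}

T ⋈ P (natural join on D): {(12, t, 16, r, 11, d), (2, p, 4, k, 18, q), (2, p, 4, k, 22, z), (2, p, 4, k, 30, m), (2, w, 30, k, 18, q), (2, w, 30, k, 22, z), (2, w, 30, k, 30, m), (31, d, 30, k, 18, q), (31, d, 30, k, 22, z), (31, d, 30, k, 30, m), (36, y, 14, c, 38, a), (7, c, 33, s, 15, r), (7, c, 33, s, 3, d), (7, c, 33, s, 3, r), (9, q, 22, k, 18, q), (9, q, 22, k, 22, z), (9, q, 22, k, 30, m)}
σ[E ≠ r]: keep tuples satisfying E ≠ r → {(12, t, 16, r, 11, d), (2, p, 4, k, 18, q), (2, p, 4, k, 22, z), (2, p, 4, k, 30, m), (2, w, 30, k, 18, q), (2, w, 30, k, 22, z), (2, w, 30, k, 30, m), (31, d, 30, k, 18, q), (31, d, 30, k, 22, z), (31, d, 30, k, 30, m), (36, y, 14, c, 38, a), (7, c, 33, s, 3, d), (9, q, 22, k, 18, q), (9, q, 22, k, 22, z), (9, q, 22, k, 30, m)}
Keep only column(s) A, E (3 duplicate(s) eliminated): {(12, d), (2, m), (2, q), (2, z), (31, m), (31, q), (31, z), (36, a), (7, d), (9, m), (9, q), (9, z)}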